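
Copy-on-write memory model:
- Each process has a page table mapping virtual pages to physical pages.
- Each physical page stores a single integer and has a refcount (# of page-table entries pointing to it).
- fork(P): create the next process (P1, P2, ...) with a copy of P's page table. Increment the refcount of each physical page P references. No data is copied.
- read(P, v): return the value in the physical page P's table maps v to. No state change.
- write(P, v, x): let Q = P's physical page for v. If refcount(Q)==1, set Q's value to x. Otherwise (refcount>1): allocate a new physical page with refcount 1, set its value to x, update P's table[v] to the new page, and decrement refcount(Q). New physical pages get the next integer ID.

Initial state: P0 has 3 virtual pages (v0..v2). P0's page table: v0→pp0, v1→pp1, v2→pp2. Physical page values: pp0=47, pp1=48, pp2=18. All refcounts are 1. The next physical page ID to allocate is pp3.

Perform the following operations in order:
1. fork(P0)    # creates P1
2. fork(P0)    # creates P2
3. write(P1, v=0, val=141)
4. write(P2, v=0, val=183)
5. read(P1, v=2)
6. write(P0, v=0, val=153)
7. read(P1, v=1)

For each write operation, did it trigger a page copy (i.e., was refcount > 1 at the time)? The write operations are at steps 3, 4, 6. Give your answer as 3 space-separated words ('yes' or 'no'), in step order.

Op 1: fork(P0) -> P1. 3 ppages; refcounts: pp0:2 pp1:2 pp2:2
Op 2: fork(P0) -> P2. 3 ppages; refcounts: pp0:3 pp1:3 pp2:3
Op 3: write(P1, v0, 141). refcount(pp0)=3>1 -> COPY to pp3. 4 ppages; refcounts: pp0:2 pp1:3 pp2:3 pp3:1
Op 4: write(P2, v0, 183). refcount(pp0)=2>1 -> COPY to pp4. 5 ppages; refcounts: pp0:1 pp1:3 pp2:3 pp3:1 pp4:1
Op 5: read(P1, v2) -> 18. No state change.
Op 6: write(P0, v0, 153). refcount(pp0)=1 -> write in place. 5 ppages; refcounts: pp0:1 pp1:3 pp2:3 pp3:1 pp4:1
Op 7: read(P1, v1) -> 48. No state change.

yes yes no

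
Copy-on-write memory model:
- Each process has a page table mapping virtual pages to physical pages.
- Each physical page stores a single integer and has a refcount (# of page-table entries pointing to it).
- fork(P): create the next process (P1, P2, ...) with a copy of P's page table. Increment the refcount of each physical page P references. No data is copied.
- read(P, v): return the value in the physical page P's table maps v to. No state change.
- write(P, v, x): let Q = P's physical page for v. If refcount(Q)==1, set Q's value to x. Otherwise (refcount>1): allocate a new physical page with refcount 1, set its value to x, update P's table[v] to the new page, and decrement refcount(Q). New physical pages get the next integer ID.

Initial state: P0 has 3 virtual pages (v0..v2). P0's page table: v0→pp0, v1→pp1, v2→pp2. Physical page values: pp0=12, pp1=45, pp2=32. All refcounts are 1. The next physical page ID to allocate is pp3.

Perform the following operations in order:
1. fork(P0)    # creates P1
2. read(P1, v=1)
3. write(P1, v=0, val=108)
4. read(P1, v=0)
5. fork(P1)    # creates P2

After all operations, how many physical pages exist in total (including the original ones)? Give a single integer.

Op 1: fork(P0) -> P1. 3 ppages; refcounts: pp0:2 pp1:2 pp2:2
Op 2: read(P1, v1) -> 45. No state change.
Op 3: write(P1, v0, 108). refcount(pp0)=2>1 -> COPY to pp3. 4 ppages; refcounts: pp0:1 pp1:2 pp2:2 pp3:1
Op 4: read(P1, v0) -> 108. No state change.
Op 5: fork(P1) -> P2. 4 ppages; refcounts: pp0:1 pp1:3 pp2:3 pp3:2

Answer: 4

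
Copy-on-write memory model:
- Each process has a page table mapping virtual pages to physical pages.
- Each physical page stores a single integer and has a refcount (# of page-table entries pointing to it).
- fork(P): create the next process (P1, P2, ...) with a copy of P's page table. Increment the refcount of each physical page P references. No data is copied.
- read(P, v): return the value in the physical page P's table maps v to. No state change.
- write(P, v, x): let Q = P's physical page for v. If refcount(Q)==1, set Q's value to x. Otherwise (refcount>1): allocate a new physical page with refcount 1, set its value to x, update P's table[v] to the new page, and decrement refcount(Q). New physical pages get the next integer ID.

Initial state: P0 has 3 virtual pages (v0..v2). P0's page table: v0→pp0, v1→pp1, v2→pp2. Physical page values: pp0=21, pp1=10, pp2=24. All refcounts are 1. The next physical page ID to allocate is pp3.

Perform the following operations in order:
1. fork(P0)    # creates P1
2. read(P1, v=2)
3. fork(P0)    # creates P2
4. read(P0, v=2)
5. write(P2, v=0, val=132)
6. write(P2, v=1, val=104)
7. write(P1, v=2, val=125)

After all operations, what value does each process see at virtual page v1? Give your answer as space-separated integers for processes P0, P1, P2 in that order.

Op 1: fork(P0) -> P1. 3 ppages; refcounts: pp0:2 pp1:2 pp2:2
Op 2: read(P1, v2) -> 24. No state change.
Op 3: fork(P0) -> P2. 3 ppages; refcounts: pp0:3 pp1:3 pp2:3
Op 4: read(P0, v2) -> 24. No state change.
Op 5: write(P2, v0, 132). refcount(pp0)=3>1 -> COPY to pp3. 4 ppages; refcounts: pp0:2 pp1:3 pp2:3 pp3:1
Op 6: write(P2, v1, 104). refcount(pp1)=3>1 -> COPY to pp4. 5 ppages; refcounts: pp0:2 pp1:2 pp2:3 pp3:1 pp4:1
Op 7: write(P1, v2, 125). refcount(pp2)=3>1 -> COPY to pp5. 6 ppages; refcounts: pp0:2 pp1:2 pp2:2 pp3:1 pp4:1 pp5:1
P0: v1 -> pp1 = 10
P1: v1 -> pp1 = 10
P2: v1 -> pp4 = 104

Answer: 10 10 104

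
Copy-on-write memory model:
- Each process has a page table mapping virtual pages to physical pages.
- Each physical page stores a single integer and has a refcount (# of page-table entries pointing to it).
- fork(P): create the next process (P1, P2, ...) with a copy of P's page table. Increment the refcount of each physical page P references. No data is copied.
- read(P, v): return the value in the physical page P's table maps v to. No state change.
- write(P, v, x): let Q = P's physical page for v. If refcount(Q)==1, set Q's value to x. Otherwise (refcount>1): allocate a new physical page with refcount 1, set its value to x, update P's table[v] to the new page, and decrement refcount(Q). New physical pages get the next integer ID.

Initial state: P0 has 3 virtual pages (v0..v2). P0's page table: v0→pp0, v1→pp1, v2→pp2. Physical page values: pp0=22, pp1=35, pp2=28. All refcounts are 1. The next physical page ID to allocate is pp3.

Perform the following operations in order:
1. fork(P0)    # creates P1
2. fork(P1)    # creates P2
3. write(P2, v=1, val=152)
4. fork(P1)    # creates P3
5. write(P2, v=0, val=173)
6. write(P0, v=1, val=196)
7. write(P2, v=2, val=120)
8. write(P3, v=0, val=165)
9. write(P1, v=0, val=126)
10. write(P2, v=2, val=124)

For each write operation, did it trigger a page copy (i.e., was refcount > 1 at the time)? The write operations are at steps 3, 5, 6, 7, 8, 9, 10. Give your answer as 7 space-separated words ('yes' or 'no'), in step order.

Op 1: fork(P0) -> P1. 3 ppages; refcounts: pp0:2 pp1:2 pp2:2
Op 2: fork(P1) -> P2. 3 ppages; refcounts: pp0:3 pp1:3 pp2:3
Op 3: write(P2, v1, 152). refcount(pp1)=3>1 -> COPY to pp3. 4 ppages; refcounts: pp0:3 pp1:2 pp2:3 pp3:1
Op 4: fork(P1) -> P3. 4 ppages; refcounts: pp0:4 pp1:3 pp2:4 pp3:1
Op 5: write(P2, v0, 173). refcount(pp0)=4>1 -> COPY to pp4. 5 ppages; refcounts: pp0:3 pp1:3 pp2:4 pp3:1 pp4:1
Op 6: write(P0, v1, 196). refcount(pp1)=3>1 -> COPY to pp5. 6 ppages; refcounts: pp0:3 pp1:2 pp2:4 pp3:1 pp4:1 pp5:1
Op 7: write(P2, v2, 120). refcount(pp2)=4>1 -> COPY to pp6. 7 ppages; refcounts: pp0:3 pp1:2 pp2:3 pp3:1 pp4:1 pp5:1 pp6:1
Op 8: write(P3, v0, 165). refcount(pp0)=3>1 -> COPY to pp7. 8 ppages; refcounts: pp0:2 pp1:2 pp2:3 pp3:1 pp4:1 pp5:1 pp6:1 pp7:1
Op 9: write(P1, v0, 126). refcount(pp0)=2>1 -> COPY to pp8. 9 ppages; refcounts: pp0:1 pp1:2 pp2:3 pp3:1 pp4:1 pp5:1 pp6:1 pp7:1 pp8:1
Op 10: write(P2, v2, 124). refcount(pp6)=1 -> write in place. 9 ppages; refcounts: pp0:1 pp1:2 pp2:3 pp3:1 pp4:1 pp5:1 pp6:1 pp7:1 pp8:1

yes yes yes yes yes yes no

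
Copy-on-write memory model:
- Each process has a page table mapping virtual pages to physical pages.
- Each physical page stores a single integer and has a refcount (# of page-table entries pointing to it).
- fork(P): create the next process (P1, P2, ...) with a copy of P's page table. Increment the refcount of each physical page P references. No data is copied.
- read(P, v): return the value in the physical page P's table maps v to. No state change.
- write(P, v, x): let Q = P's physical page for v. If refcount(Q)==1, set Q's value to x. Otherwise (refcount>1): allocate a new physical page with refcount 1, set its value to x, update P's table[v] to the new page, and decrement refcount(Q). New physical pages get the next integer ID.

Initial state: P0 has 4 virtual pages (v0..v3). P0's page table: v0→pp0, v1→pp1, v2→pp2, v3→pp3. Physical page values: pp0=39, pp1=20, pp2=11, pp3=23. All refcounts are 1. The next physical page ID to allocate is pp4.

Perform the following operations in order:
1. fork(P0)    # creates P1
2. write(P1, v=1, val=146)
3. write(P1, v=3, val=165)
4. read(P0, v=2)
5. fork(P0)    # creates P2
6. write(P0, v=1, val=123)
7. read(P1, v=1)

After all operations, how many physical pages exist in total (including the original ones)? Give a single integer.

Op 1: fork(P0) -> P1. 4 ppages; refcounts: pp0:2 pp1:2 pp2:2 pp3:2
Op 2: write(P1, v1, 146). refcount(pp1)=2>1 -> COPY to pp4. 5 ppages; refcounts: pp0:2 pp1:1 pp2:2 pp3:2 pp4:1
Op 3: write(P1, v3, 165). refcount(pp3)=2>1 -> COPY to pp5. 6 ppages; refcounts: pp0:2 pp1:1 pp2:2 pp3:1 pp4:1 pp5:1
Op 4: read(P0, v2) -> 11. No state change.
Op 5: fork(P0) -> P2. 6 ppages; refcounts: pp0:3 pp1:2 pp2:3 pp3:2 pp4:1 pp5:1
Op 6: write(P0, v1, 123). refcount(pp1)=2>1 -> COPY to pp6. 7 ppages; refcounts: pp0:3 pp1:1 pp2:3 pp3:2 pp4:1 pp5:1 pp6:1
Op 7: read(P1, v1) -> 146. No state change.

Answer: 7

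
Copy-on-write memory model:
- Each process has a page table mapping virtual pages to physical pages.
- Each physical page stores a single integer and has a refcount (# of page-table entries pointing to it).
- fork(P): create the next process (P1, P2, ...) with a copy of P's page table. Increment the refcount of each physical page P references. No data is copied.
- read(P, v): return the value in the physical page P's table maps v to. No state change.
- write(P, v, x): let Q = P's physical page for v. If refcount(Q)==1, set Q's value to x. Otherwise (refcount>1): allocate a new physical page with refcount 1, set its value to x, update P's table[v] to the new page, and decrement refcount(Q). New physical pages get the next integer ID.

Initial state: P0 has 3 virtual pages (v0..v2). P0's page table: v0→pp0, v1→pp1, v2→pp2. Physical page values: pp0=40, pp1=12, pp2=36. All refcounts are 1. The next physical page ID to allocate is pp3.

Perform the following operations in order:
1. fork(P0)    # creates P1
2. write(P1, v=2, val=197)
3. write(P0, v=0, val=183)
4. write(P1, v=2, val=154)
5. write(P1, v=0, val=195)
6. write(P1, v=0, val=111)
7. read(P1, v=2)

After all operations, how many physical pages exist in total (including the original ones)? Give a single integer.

Answer: 5

Derivation:
Op 1: fork(P0) -> P1. 3 ppages; refcounts: pp0:2 pp1:2 pp2:2
Op 2: write(P1, v2, 197). refcount(pp2)=2>1 -> COPY to pp3. 4 ppages; refcounts: pp0:2 pp1:2 pp2:1 pp3:1
Op 3: write(P0, v0, 183). refcount(pp0)=2>1 -> COPY to pp4. 5 ppages; refcounts: pp0:1 pp1:2 pp2:1 pp3:1 pp4:1
Op 4: write(P1, v2, 154). refcount(pp3)=1 -> write in place. 5 ppages; refcounts: pp0:1 pp1:2 pp2:1 pp3:1 pp4:1
Op 5: write(P1, v0, 195). refcount(pp0)=1 -> write in place. 5 ppages; refcounts: pp0:1 pp1:2 pp2:1 pp3:1 pp4:1
Op 6: write(P1, v0, 111). refcount(pp0)=1 -> write in place. 5 ppages; refcounts: pp0:1 pp1:2 pp2:1 pp3:1 pp4:1
Op 7: read(P1, v2) -> 154. No state change.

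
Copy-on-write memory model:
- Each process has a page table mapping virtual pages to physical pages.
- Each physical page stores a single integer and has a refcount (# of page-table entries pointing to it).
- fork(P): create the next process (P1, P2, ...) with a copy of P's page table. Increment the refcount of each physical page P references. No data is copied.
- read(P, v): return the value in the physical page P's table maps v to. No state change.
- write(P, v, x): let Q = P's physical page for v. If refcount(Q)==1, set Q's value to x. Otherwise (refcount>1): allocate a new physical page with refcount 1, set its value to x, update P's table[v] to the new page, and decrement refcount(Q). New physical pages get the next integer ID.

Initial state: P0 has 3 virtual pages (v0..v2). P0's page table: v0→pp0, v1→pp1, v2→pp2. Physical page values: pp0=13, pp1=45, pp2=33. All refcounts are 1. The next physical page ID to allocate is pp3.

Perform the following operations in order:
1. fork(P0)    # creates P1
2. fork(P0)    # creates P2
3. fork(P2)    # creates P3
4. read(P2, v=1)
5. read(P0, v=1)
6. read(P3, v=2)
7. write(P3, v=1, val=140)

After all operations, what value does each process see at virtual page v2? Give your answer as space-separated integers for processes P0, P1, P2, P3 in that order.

Op 1: fork(P0) -> P1. 3 ppages; refcounts: pp0:2 pp1:2 pp2:2
Op 2: fork(P0) -> P2. 3 ppages; refcounts: pp0:3 pp1:3 pp2:3
Op 3: fork(P2) -> P3. 3 ppages; refcounts: pp0:4 pp1:4 pp2:4
Op 4: read(P2, v1) -> 45. No state change.
Op 5: read(P0, v1) -> 45. No state change.
Op 6: read(P3, v2) -> 33. No state change.
Op 7: write(P3, v1, 140). refcount(pp1)=4>1 -> COPY to pp3. 4 ppages; refcounts: pp0:4 pp1:3 pp2:4 pp3:1
P0: v2 -> pp2 = 33
P1: v2 -> pp2 = 33
P2: v2 -> pp2 = 33
P3: v2 -> pp2 = 33

Answer: 33 33 33 33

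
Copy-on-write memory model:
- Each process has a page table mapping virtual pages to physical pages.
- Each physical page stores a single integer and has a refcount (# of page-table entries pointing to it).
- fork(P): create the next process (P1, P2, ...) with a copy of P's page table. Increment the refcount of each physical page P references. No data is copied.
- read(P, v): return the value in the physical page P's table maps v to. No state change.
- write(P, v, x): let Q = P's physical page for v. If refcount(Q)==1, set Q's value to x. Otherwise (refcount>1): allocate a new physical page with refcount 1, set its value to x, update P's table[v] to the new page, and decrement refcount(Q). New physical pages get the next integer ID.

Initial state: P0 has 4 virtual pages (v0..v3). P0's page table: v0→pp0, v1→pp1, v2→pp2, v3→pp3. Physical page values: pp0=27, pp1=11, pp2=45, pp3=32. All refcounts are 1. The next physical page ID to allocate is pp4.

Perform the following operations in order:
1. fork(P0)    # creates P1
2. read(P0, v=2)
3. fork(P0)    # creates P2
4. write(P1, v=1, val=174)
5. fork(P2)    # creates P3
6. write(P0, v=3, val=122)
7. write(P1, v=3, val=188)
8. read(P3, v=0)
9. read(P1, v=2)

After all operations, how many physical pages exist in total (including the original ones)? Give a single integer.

Answer: 7

Derivation:
Op 1: fork(P0) -> P1. 4 ppages; refcounts: pp0:2 pp1:2 pp2:2 pp3:2
Op 2: read(P0, v2) -> 45. No state change.
Op 3: fork(P0) -> P2. 4 ppages; refcounts: pp0:3 pp1:3 pp2:3 pp3:3
Op 4: write(P1, v1, 174). refcount(pp1)=3>1 -> COPY to pp4. 5 ppages; refcounts: pp0:3 pp1:2 pp2:3 pp3:3 pp4:1
Op 5: fork(P2) -> P3. 5 ppages; refcounts: pp0:4 pp1:3 pp2:4 pp3:4 pp4:1
Op 6: write(P0, v3, 122). refcount(pp3)=4>1 -> COPY to pp5. 6 ppages; refcounts: pp0:4 pp1:3 pp2:4 pp3:3 pp4:1 pp5:1
Op 7: write(P1, v3, 188). refcount(pp3)=3>1 -> COPY to pp6. 7 ppages; refcounts: pp0:4 pp1:3 pp2:4 pp3:2 pp4:1 pp5:1 pp6:1
Op 8: read(P3, v0) -> 27. No state change.
Op 9: read(P1, v2) -> 45. No state change.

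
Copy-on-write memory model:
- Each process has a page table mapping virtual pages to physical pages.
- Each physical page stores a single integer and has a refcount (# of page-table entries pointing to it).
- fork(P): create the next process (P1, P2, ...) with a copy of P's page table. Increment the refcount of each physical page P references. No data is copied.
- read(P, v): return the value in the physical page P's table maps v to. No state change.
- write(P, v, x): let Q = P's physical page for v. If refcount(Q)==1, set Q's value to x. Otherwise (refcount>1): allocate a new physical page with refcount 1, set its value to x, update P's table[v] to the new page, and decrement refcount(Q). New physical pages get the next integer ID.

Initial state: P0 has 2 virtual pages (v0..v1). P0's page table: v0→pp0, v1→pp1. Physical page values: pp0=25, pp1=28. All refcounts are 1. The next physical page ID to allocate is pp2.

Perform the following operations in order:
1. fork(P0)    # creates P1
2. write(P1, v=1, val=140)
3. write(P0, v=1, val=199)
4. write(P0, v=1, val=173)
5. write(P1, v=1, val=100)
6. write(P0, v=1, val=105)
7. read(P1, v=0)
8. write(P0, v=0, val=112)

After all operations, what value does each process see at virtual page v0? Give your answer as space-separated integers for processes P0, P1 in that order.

Answer: 112 25

Derivation:
Op 1: fork(P0) -> P1. 2 ppages; refcounts: pp0:2 pp1:2
Op 2: write(P1, v1, 140). refcount(pp1)=2>1 -> COPY to pp2. 3 ppages; refcounts: pp0:2 pp1:1 pp2:1
Op 3: write(P0, v1, 199). refcount(pp1)=1 -> write in place. 3 ppages; refcounts: pp0:2 pp1:1 pp2:1
Op 4: write(P0, v1, 173). refcount(pp1)=1 -> write in place. 3 ppages; refcounts: pp0:2 pp1:1 pp2:1
Op 5: write(P1, v1, 100). refcount(pp2)=1 -> write in place. 3 ppages; refcounts: pp0:2 pp1:1 pp2:1
Op 6: write(P0, v1, 105). refcount(pp1)=1 -> write in place. 3 ppages; refcounts: pp0:2 pp1:1 pp2:1
Op 7: read(P1, v0) -> 25. No state change.
Op 8: write(P0, v0, 112). refcount(pp0)=2>1 -> COPY to pp3. 4 ppages; refcounts: pp0:1 pp1:1 pp2:1 pp3:1
P0: v0 -> pp3 = 112
P1: v0 -> pp0 = 25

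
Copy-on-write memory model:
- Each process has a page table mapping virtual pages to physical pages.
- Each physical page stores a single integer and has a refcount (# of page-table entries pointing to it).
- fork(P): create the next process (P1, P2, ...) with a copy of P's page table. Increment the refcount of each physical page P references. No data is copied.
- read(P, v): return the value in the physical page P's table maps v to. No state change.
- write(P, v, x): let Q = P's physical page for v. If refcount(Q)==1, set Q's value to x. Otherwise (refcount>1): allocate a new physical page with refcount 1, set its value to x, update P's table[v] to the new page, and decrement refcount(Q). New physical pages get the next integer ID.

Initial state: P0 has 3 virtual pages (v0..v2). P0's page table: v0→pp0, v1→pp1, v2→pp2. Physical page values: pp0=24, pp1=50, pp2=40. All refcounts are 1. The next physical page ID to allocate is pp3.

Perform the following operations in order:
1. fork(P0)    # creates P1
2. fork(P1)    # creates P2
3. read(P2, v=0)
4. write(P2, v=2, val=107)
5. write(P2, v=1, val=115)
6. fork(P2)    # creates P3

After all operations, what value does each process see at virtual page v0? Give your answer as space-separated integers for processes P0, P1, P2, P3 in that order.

Op 1: fork(P0) -> P1. 3 ppages; refcounts: pp0:2 pp1:2 pp2:2
Op 2: fork(P1) -> P2. 3 ppages; refcounts: pp0:3 pp1:3 pp2:3
Op 3: read(P2, v0) -> 24. No state change.
Op 4: write(P2, v2, 107). refcount(pp2)=3>1 -> COPY to pp3. 4 ppages; refcounts: pp0:3 pp1:3 pp2:2 pp3:1
Op 5: write(P2, v1, 115). refcount(pp1)=3>1 -> COPY to pp4. 5 ppages; refcounts: pp0:3 pp1:2 pp2:2 pp3:1 pp4:1
Op 6: fork(P2) -> P3. 5 ppages; refcounts: pp0:4 pp1:2 pp2:2 pp3:2 pp4:2
P0: v0 -> pp0 = 24
P1: v0 -> pp0 = 24
P2: v0 -> pp0 = 24
P3: v0 -> pp0 = 24

Answer: 24 24 24 24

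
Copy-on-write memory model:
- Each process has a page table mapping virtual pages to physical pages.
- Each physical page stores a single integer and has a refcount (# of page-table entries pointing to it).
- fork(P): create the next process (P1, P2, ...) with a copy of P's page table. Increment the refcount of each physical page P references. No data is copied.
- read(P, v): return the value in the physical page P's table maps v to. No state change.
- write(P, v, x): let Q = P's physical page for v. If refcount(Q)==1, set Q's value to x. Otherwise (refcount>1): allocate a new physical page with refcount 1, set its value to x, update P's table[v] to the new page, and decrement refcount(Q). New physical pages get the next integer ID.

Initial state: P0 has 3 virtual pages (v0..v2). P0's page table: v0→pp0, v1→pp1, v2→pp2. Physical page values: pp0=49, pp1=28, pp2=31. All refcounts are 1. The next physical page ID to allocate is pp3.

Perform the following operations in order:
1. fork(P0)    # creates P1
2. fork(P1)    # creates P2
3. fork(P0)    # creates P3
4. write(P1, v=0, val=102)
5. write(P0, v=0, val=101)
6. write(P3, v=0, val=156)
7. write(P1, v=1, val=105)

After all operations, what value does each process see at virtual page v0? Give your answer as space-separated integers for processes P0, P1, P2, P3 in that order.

Op 1: fork(P0) -> P1. 3 ppages; refcounts: pp0:2 pp1:2 pp2:2
Op 2: fork(P1) -> P2. 3 ppages; refcounts: pp0:3 pp1:3 pp2:3
Op 3: fork(P0) -> P3. 3 ppages; refcounts: pp0:4 pp1:4 pp2:4
Op 4: write(P1, v0, 102). refcount(pp0)=4>1 -> COPY to pp3. 4 ppages; refcounts: pp0:3 pp1:4 pp2:4 pp3:1
Op 5: write(P0, v0, 101). refcount(pp0)=3>1 -> COPY to pp4. 5 ppages; refcounts: pp0:2 pp1:4 pp2:4 pp3:1 pp4:1
Op 6: write(P3, v0, 156). refcount(pp0)=2>1 -> COPY to pp5. 6 ppages; refcounts: pp0:1 pp1:4 pp2:4 pp3:1 pp4:1 pp5:1
Op 7: write(P1, v1, 105). refcount(pp1)=4>1 -> COPY to pp6. 7 ppages; refcounts: pp0:1 pp1:3 pp2:4 pp3:1 pp4:1 pp5:1 pp6:1
P0: v0 -> pp4 = 101
P1: v0 -> pp3 = 102
P2: v0 -> pp0 = 49
P3: v0 -> pp5 = 156

Answer: 101 102 49 156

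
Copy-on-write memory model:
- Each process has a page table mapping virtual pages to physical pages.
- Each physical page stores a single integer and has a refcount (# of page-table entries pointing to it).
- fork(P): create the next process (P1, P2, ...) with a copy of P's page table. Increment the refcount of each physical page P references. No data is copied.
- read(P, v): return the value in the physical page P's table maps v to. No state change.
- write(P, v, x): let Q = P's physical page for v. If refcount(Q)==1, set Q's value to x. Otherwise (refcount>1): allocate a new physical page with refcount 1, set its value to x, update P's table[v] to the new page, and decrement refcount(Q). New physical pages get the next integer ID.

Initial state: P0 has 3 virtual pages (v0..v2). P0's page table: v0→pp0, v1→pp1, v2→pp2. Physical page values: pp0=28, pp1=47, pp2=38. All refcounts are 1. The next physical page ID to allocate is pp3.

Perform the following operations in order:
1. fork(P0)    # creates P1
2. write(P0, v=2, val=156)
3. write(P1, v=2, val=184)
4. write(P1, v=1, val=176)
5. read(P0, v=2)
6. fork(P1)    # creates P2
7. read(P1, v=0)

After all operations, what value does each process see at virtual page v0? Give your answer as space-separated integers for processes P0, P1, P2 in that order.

Answer: 28 28 28

Derivation:
Op 1: fork(P0) -> P1. 3 ppages; refcounts: pp0:2 pp1:2 pp2:2
Op 2: write(P0, v2, 156). refcount(pp2)=2>1 -> COPY to pp3. 4 ppages; refcounts: pp0:2 pp1:2 pp2:1 pp3:1
Op 3: write(P1, v2, 184). refcount(pp2)=1 -> write in place. 4 ppages; refcounts: pp0:2 pp1:2 pp2:1 pp3:1
Op 4: write(P1, v1, 176). refcount(pp1)=2>1 -> COPY to pp4. 5 ppages; refcounts: pp0:2 pp1:1 pp2:1 pp3:1 pp4:1
Op 5: read(P0, v2) -> 156. No state change.
Op 6: fork(P1) -> P2. 5 ppages; refcounts: pp0:3 pp1:1 pp2:2 pp3:1 pp4:2
Op 7: read(P1, v0) -> 28. No state change.
P0: v0 -> pp0 = 28
P1: v0 -> pp0 = 28
P2: v0 -> pp0 = 28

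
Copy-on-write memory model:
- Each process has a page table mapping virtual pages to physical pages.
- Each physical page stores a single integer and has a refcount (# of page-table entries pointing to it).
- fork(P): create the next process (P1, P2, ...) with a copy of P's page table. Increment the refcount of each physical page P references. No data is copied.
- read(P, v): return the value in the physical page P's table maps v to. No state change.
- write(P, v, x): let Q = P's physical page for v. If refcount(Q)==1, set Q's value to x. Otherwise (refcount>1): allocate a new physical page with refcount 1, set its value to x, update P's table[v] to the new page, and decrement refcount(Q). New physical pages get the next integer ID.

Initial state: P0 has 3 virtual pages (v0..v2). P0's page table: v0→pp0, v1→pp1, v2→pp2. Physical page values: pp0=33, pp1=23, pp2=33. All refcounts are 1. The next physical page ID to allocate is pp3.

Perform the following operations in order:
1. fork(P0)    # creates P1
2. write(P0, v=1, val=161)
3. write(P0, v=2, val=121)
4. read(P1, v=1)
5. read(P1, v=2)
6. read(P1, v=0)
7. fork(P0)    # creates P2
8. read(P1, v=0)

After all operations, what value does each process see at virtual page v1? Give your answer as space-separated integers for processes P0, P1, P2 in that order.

Answer: 161 23 161

Derivation:
Op 1: fork(P0) -> P1. 3 ppages; refcounts: pp0:2 pp1:2 pp2:2
Op 2: write(P0, v1, 161). refcount(pp1)=2>1 -> COPY to pp3. 4 ppages; refcounts: pp0:2 pp1:1 pp2:2 pp3:1
Op 3: write(P0, v2, 121). refcount(pp2)=2>1 -> COPY to pp4. 5 ppages; refcounts: pp0:2 pp1:1 pp2:1 pp3:1 pp4:1
Op 4: read(P1, v1) -> 23. No state change.
Op 5: read(P1, v2) -> 33. No state change.
Op 6: read(P1, v0) -> 33. No state change.
Op 7: fork(P0) -> P2. 5 ppages; refcounts: pp0:3 pp1:1 pp2:1 pp3:2 pp4:2
Op 8: read(P1, v0) -> 33. No state change.
P0: v1 -> pp3 = 161
P1: v1 -> pp1 = 23
P2: v1 -> pp3 = 161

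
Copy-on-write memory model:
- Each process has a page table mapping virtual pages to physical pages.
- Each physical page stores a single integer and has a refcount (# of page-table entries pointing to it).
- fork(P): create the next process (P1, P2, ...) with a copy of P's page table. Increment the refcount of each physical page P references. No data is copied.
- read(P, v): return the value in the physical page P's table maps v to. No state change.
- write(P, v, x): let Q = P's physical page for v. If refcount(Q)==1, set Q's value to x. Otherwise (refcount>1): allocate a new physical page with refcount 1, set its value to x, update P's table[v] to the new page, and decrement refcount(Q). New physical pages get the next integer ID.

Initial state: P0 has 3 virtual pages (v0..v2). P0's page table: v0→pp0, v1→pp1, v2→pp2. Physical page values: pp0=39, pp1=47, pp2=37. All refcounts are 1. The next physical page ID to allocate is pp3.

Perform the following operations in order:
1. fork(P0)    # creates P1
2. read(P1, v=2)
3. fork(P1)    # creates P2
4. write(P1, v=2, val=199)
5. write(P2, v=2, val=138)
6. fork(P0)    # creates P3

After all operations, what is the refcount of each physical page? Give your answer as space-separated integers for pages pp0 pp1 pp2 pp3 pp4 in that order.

Op 1: fork(P0) -> P1. 3 ppages; refcounts: pp0:2 pp1:2 pp2:2
Op 2: read(P1, v2) -> 37. No state change.
Op 3: fork(P1) -> P2. 3 ppages; refcounts: pp0:3 pp1:3 pp2:3
Op 4: write(P1, v2, 199). refcount(pp2)=3>1 -> COPY to pp3. 4 ppages; refcounts: pp0:3 pp1:3 pp2:2 pp3:1
Op 5: write(P2, v2, 138). refcount(pp2)=2>1 -> COPY to pp4. 5 ppages; refcounts: pp0:3 pp1:3 pp2:1 pp3:1 pp4:1
Op 6: fork(P0) -> P3. 5 ppages; refcounts: pp0:4 pp1:4 pp2:2 pp3:1 pp4:1

Answer: 4 4 2 1 1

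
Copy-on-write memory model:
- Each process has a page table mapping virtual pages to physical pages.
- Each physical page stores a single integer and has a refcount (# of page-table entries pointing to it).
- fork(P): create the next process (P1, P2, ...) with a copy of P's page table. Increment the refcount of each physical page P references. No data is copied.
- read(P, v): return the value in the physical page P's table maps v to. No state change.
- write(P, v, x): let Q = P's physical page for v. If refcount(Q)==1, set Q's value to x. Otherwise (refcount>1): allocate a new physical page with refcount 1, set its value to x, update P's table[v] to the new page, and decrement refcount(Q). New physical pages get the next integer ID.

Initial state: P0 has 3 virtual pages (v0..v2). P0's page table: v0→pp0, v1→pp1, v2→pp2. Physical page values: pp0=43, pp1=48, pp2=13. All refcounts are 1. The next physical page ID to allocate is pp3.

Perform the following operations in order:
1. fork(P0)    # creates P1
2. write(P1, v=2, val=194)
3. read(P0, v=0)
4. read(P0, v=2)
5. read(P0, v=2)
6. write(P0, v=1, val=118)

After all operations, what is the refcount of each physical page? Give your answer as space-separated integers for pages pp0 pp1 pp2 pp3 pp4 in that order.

Op 1: fork(P0) -> P1. 3 ppages; refcounts: pp0:2 pp1:2 pp2:2
Op 2: write(P1, v2, 194). refcount(pp2)=2>1 -> COPY to pp3. 4 ppages; refcounts: pp0:2 pp1:2 pp2:1 pp3:1
Op 3: read(P0, v0) -> 43. No state change.
Op 4: read(P0, v2) -> 13. No state change.
Op 5: read(P0, v2) -> 13. No state change.
Op 6: write(P0, v1, 118). refcount(pp1)=2>1 -> COPY to pp4. 5 ppages; refcounts: pp0:2 pp1:1 pp2:1 pp3:1 pp4:1

Answer: 2 1 1 1 1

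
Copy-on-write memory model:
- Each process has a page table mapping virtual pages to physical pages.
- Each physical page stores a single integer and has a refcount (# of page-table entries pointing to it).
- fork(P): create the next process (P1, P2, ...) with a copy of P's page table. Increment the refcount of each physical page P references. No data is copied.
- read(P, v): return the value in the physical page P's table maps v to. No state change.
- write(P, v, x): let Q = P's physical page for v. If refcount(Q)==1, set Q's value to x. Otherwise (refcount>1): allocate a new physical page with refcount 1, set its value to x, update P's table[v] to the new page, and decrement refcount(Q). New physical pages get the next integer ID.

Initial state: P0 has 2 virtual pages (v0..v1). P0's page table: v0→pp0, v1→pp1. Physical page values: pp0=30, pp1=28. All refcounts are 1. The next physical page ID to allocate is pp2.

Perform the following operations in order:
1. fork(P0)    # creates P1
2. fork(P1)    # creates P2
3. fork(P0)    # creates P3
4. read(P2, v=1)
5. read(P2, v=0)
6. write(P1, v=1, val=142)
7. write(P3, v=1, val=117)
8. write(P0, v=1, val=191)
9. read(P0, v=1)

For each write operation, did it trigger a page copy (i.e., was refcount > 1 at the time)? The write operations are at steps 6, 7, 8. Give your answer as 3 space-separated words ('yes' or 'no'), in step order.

Op 1: fork(P0) -> P1. 2 ppages; refcounts: pp0:2 pp1:2
Op 2: fork(P1) -> P2. 2 ppages; refcounts: pp0:3 pp1:3
Op 3: fork(P0) -> P3. 2 ppages; refcounts: pp0:4 pp1:4
Op 4: read(P2, v1) -> 28. No state change.
Op 5: read(P2, v0) -> 30. No state change.
Op 6: write(P1, v1, 142). refcount(pp1)=4>1 -> COPY to pp2. 3 ppages; refcounts: pp0:4 pp1:3 pp2:1
Op 7: write(P3, v1, 117). refcount(pp1)=3>1 -> COPY to pp3. 4 ppages; refcounts: pp0:4 pp1:2 pp2:1 pp3:1
Op 8: write(P0, v1, 191). refcount(pp1)=2>1 -> COPY to pp4. 5 ppages; refcounts: pp0:4 pp1:1 pp2:1 pp3:1 pp4:1
Op 9: read(P0, v1) -> 191. No state change.

yes yes yes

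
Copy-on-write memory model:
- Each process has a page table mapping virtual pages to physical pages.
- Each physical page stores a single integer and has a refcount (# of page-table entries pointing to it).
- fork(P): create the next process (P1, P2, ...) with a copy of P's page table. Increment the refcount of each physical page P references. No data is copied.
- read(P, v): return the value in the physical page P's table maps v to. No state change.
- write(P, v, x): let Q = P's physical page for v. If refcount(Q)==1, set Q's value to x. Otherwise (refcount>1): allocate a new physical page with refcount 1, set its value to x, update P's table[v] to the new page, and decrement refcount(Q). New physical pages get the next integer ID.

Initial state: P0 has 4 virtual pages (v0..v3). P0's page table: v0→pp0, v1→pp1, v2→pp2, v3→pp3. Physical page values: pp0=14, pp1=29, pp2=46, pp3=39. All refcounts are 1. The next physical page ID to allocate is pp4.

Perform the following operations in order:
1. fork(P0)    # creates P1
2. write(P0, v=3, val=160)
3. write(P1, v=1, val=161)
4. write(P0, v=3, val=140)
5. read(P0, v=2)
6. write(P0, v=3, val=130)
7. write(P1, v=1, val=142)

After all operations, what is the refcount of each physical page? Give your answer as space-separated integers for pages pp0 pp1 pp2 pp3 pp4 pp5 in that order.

Op 1: fork(P0) -> P1. 4 ppages; refcounts: pp0:2 pp1:2 pp2:2 pp3:2
Op 2: write(P0, v3, 160). refcount(pp3)=2>1 -> COPY to pp4. 5 ppages; refcounts: pp0:2 pp1:2 pp2:2 pp3:1 pp4:1
Op 3: write(P1, v1, 161). refcount(pp1)=2>1 -> COPY to pp5. 6 ppages; refcounts: pp0:2 pp1:1 pp2:2 pp3:1 pp4:1 pp5:1
Op 4: write(P0, v3, 140). refcount(pp4)=1 -> write in place. 6 ppages; refcounts: pp0:2 pp1:1 pp2:2 pp3:1 pp4:1 pp5:1
Op 5: read(P0, v2) -> 46. No state change.
Op 6: write(P0, v3, 130). refcount(pp4)=1 -> write in place. 6 ppages; refcounts: pp0:2 pp1:1 pp2:2 pp3:1 pp4:1 pp5:1
Op 7: write(P1, v1, 142). refcount(pp5)=1 -> write in place. 6 ppages; refcounts: pp0:2 pp1:1 pp2:2 pp3:1 pp4:1 pp5:1

Answer: 2 1 2 1 1 1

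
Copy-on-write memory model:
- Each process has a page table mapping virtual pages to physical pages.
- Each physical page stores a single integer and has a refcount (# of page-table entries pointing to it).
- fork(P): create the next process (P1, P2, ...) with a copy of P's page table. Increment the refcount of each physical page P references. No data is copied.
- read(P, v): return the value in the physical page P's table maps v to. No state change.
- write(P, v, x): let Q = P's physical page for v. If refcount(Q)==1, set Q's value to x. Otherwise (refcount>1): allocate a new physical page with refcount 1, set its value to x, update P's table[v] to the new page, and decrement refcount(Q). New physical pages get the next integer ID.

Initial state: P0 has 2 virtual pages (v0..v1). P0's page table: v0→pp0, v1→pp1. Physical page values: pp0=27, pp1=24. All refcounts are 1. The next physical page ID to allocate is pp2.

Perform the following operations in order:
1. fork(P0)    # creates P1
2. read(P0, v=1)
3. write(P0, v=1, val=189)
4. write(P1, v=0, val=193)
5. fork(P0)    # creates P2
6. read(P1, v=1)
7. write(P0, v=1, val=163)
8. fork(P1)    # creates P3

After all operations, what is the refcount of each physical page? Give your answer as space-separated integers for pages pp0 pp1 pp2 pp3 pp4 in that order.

Op 1: fork(P0) -> P1. 2 ppages; refcounts: pp0:2 pp1:2
Op 2: read(P0, v1) -> 24. No state change.
Op 3: write(P0, v1, 189). refcount(pp1)=2>1 -> COPY to pp2. 3 ppages; refcounts: pp0:2 pp1:1 pp2:1
Op 4: write(P1, v0, 193). refcount(pp0)=2>1 -> COPY to pp3. 4 ppages; refcounts: pp0:1 pp1:1 pp2:1 pp3:1
Op 5: fork(P0) -> P2. 4 ppages; refcounts: pp0:2 pp1:1 pp2:2 pp3:1
Op 6: read(P1, v1) -> 24. No state change.
Op 7: write(P0, v1, 163). refcount(pp2)=2>1 -> COPY to pp4. 5 ppages; refcounts: pp0:2 pp1:1 pp2:1 pp3:1 pp4:1
Op 8: fork(P1) -> P3. 5 ppages; refcounts: pp0:2 pp1:2 pp2:1 pp3:2 pp4:1

Answer: 2 2 1 2 1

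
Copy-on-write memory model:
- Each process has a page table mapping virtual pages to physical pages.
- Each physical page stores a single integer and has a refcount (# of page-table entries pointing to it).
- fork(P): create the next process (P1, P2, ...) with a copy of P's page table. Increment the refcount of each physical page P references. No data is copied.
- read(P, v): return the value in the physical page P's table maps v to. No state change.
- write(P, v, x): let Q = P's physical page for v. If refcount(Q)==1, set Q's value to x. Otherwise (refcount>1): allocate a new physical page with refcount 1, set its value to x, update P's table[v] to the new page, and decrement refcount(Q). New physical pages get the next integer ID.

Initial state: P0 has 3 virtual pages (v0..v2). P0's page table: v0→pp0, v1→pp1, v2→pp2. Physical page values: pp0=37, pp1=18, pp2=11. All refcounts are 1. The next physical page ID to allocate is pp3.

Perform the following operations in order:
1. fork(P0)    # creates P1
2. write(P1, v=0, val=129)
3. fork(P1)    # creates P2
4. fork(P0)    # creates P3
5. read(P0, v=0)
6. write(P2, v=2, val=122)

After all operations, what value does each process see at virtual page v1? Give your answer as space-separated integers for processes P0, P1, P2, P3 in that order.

Op 1: fork(P0) -> P1. 3 ppages; refcounts: pp0:2 pp1:2 pp2:2
Op 2: write(P1, v0, 129). refcount(pp0)=2>1 -> COPY to pp3. 4 ppages; refcounts: pp0:1 pp1:2 pp2:2 pp3:1
Op 3: fork(P1) -> P2. 4 ppages; refcounts: pp0:1 pp1:3 pp2:3 pp3:2
Op 4: fork(P0) -> P3. 4 ppages; refcounts: pp0:2 pp1:4 pp2:4 pp3:2
Op 5: read(P0, v0) -> 37. No state change.
Op 6: write(P2, v2, 122). refcount(pp2)=4>1 -> COPY to pp4. 5 ppages; refcounts: pp0:2 pp1:4 pp2:3 pp3:2 pp4:1
P0: v1 -> pp1 = 18
P1: v1 -> pp1 = 18
P2: v1 -> pp1 = 18
P3: v1 -> pp1 = 18

Answer: 18 18 18 18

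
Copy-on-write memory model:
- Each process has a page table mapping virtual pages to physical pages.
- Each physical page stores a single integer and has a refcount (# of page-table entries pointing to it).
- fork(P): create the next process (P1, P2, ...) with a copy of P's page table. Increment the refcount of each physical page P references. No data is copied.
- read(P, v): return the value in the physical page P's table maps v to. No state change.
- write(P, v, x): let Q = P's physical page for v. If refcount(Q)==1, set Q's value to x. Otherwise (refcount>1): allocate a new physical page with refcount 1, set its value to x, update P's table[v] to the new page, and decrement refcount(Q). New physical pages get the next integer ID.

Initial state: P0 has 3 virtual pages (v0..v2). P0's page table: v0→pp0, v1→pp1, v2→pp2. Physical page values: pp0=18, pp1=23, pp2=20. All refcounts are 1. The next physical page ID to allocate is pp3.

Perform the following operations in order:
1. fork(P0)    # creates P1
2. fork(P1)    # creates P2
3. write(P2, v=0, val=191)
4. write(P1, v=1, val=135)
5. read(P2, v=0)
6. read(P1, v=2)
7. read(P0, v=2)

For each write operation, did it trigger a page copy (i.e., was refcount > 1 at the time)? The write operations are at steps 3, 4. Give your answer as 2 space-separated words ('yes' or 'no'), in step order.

Op 1: fork(P0) -> P1. 3 ppages; refcounts: pp0:2 pp1:2 pp2:2
Op 2: fork(P1) -> P2. 3 ppages; refcounts: pp0:3 pp1:3 pp2:3
Op 3: write(P2, v0, 191). refcount(pp0)=3>1 -> COPY to pp3. 4 ppages; refcounts: pp0:2 pp1:3 pp2:3 pp3:1
Op 4: write(P1, v1, 135). refcount(pp1)=3>1 -> COPY to pp4. 5 ppages; refcounts: pp0:2 pp1:2 pp2:3 pp3:1 pp4:1
Op 5: read(P2, v0) -> 191. No state change.
Op 6: read(P1, v2) -> 20. No state change.
Op 7: read(P0, v2) -> 20. No state change.

yes yes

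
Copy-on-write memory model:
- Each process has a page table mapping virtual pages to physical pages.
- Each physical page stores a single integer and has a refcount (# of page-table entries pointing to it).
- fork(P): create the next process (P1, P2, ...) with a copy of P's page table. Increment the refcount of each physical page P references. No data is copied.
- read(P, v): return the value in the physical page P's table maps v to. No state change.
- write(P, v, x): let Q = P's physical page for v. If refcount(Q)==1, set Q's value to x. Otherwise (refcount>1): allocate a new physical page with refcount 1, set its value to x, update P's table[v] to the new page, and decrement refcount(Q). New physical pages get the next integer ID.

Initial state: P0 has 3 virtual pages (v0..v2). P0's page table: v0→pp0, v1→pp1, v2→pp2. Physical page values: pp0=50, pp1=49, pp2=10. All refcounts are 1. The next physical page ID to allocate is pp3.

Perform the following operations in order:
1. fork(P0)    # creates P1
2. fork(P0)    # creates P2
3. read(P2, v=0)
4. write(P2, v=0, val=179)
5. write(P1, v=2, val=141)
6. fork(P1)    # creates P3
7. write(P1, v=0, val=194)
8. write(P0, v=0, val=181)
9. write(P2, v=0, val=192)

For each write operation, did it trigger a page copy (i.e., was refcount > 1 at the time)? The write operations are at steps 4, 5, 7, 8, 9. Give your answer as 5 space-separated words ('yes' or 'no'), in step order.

Op 1: fork(P0) -> P1. 3 ppages; refcounts: pp0:2 pp1:2 pp2:2
Op 2: fork(P0) -> P2. 3 ppages; refcounts: pp0:3 pp1:3 pp2:3
Op 3: read(P2, v0) -> 50. No state change.
Op 4: write(P2, v0, 179). refcount(pp0)=3>1 -> COPY to pp3. 4 ppages; refcounts: pp0:2 pp1:3 pp2:3 pp3:1
Op 5: write(P1, v2, 141). refcount(pp2)=3>1 -> COPY to pp4. 5 ppages; refcounts: pp0:2 pp1:3 pp2:2 pp3:1 pp4:1
Op 6: fork(P1) -> P3. 5 ppages; refcounts: pp0:3 pp1:4 pp2:2 pp3:1 pp4:2
Op 7: write(P1, v0, 194). refcount(pp0)=3>1 -> COPY to pp5. 6 ppages; refcounts: pp0:2 pp1:4 pp2:2 pp3:1 pp4:2 pp5:1
Op 8: write(P0, v0, 181). refcount(pp0)=2>1 -> COPY to pp6. 7 ppages; refcounts: pp0:1 pp1:4 pp2:2 pp3:1 pp4:2 pp5:1 pp6:1
Op 9: write(P2, v0, 192). refcount(pp3)=1 -> write in place. 7 ppages; refcounts: pp0:1 pp1:4 pp2:2 pp3:1 pp4:2 pp5:1 pp6:1

yes yes yes yes no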